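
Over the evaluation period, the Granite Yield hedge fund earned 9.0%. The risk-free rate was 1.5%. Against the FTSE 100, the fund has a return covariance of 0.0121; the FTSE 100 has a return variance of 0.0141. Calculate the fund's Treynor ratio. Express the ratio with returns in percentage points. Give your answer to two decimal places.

β = Cov / Var = 0.0121 / 0.0141 = 0.8582
Treynor = (Rp − Rf) / β = (9.0% − 1.5%) / 0.8582 = 7.50 / 0.8582 = 8.7392

8.74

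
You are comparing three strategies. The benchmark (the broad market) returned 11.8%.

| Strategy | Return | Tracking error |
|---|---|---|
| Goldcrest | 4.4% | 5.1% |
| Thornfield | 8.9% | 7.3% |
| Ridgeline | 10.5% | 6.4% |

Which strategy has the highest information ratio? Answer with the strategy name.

Goldcrest: IR = (4.4% − 11.8%) / 5.1% = -1.451
Thornfield: IR = (8.9% − 11.8%) / 7.3% = -0.397
Ridgeline: IR = (10.5% − 11.8%) / 6.4% = -0.203
Highest: Ridgeline (-0.203).

Ridgeline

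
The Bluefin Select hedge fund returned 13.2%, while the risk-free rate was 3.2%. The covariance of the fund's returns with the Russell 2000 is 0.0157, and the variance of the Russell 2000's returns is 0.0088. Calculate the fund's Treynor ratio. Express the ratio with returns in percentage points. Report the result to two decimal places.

β = Cov / Var = 0.0157 / 0.0088 = 1.7841
Treynor = (Rp − Rf) / β = (13.2% − 3.2%) / 1.7841 = 10.00 / 1.7841 = 5.6051

5.61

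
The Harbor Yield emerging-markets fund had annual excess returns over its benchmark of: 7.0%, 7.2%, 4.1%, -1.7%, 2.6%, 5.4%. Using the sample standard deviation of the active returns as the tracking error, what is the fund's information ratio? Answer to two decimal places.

r̄ = (7 + 7.2 + 4.1 − 1.7 + 2.6 + 5.4) / 6 = 24.60 / 6 = 4.1000%
Sample std dev = √[55.6000 / 5] = 3.3347%
IR = r̄ / tracking error = 4.1000 / 3.3347 = 1.2295

1.23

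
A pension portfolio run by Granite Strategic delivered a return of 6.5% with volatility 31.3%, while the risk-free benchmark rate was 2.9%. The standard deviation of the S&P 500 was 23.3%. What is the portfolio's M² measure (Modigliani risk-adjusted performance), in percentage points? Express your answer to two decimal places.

5.58

Sharpe = (Rp − Rf) / σp = (6.5% − 2.9%) / 31.3% = 0.1150
M² = Rf + Sharpe × σm = 2.9% + 0.1150 × 23.3% = 5.5795%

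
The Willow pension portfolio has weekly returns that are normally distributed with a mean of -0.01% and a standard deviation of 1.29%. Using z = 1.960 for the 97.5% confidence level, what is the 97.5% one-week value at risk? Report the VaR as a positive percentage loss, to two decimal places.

VaR (as % loss) = −(μ − z·σ) = −(-0.01% − 1.960 × 1.29%) = −(-2.5384%) = 2.5384%

2.54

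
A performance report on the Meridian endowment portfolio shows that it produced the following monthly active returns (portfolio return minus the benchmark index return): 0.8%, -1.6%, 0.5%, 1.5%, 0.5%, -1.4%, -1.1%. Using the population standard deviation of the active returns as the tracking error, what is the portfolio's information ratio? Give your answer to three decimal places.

-0.101

μ = (0.8 − 1.6 + 0.5 + 1.5 + 0.5 − 1.4 − 1.1) / 7 = -0.80 / 7 = -0.1143%
Σ(r − μ)² = (0.8 − (-0.1143))² + (-1.6 − (-0.1143))² + … = 9.0286
population σ = √(9.0286 / 7) = √1.2898 = 1.1357%
IR = μ / tracking error = -0.1143 / 1.1357 = -0.1006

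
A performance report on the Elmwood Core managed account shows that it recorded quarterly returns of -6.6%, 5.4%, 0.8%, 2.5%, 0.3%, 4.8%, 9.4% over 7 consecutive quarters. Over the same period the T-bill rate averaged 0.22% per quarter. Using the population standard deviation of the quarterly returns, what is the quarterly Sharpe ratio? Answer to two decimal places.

0.46

r̄ = (-6.6 + 5.4 + 0.8 + 2.5 + 0.3 + 4.8 + 9.4) / 7 = 2.3714%
Population σ = √[Σ(r − r̄)² / 7] = √[151.7343 / 7] = √21.6763 = 4.6558%
Sharpe = (r̄ − rf) / σ = (2.3714 − 0.22) / 4.6558 = 2.1514 / 4.6558 = 0.4621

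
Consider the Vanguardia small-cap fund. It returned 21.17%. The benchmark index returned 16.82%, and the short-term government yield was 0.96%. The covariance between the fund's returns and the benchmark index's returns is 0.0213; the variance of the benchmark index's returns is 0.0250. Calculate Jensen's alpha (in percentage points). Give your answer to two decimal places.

β = Cov / Var = 0.0213 / 0.0250 = 0.8520
E[R] = Rf + β(Rm − Rf) = 0.96% + 0.8520 × (16.82% − 0.96%) = 14.4727%
α = Rp − E[R] = 21.17% − 14.4727% = 6.6973

6.70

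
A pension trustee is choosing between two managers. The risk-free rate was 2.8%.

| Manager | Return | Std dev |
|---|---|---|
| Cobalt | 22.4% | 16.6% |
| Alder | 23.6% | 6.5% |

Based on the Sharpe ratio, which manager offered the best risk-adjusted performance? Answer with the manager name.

Cobalt: Sharpe ratio = (22.4% − 2.8%) / 16.6% = 1.181
Alder: Sharpe ratio = (23.6% − 2.8%) / 6.5% = 3.200
Highest: Alder (3.200).

Alder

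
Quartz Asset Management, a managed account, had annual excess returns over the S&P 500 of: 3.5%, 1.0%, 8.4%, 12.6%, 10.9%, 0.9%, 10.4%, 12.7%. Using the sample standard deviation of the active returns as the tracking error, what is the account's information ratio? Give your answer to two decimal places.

r̄ = (3.5 + 1 + 8.4 + 12.6 + 10.9 + 0.9 + 10.4 + 12.7) / 8 = 60.40 / 8 = 7.5500%
Sample σ = √[Σ(r − r̄)² / 7] = √[175.6200 / 7] = √25.0886 = 5.0089%
IR = r̄ / tracking error = 7.5500 / 5.0089 = 1.5073

1.51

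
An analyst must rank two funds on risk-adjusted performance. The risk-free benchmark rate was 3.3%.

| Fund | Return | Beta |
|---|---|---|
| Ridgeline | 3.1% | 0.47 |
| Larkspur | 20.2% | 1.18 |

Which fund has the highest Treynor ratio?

Larkspur

Ridgeline: Treynor = (3.1% − 3.3%) / 0.47 = -0.426
Larkspur: Treynor = (20.2% − 3.3%) / 1.18 = 14.322
Highest: Larkspur (14.322).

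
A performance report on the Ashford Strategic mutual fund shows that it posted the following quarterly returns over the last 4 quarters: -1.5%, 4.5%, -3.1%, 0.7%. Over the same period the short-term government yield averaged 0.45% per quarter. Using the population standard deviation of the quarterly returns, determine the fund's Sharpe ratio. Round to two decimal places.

μ = (-1.5 + 4.5 − 3.1 + 0.7) / 4 = 0.1500%
Σ(r − μ)² = 32.5100; population σ = √(32.5100/4) = 2.8509%
Sharpe = (μ − rf) / σ = (0.1500 − 0.45) / 2.8509 = -0.3000 / 2.8509 = -0.1052

-0.11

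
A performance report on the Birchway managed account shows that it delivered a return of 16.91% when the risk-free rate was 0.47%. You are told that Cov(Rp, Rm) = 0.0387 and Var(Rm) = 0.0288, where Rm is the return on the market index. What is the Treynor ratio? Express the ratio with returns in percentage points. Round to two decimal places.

β = Cov / Var = 0.0387 / 0.0288 = 1.3438
Treynor = (Rp − Rf) / β = (16.91% − 0.47%) / 1.3438 = 16.44 / 1.3438 = 12.2340

12.23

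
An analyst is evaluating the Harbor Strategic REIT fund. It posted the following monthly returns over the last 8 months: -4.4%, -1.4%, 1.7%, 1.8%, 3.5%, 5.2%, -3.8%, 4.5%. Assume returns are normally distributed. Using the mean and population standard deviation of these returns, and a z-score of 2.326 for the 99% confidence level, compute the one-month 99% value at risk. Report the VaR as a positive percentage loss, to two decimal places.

μ = (-4.4 − 1.4 + 1.7 + 1.8 + 3.5 + 5.2 − 3.8 + 4.5) / 8 = 0.8875%
Population σ = √[Σ(r − μ)² / 8] = √[95.1288 / 8] = √11.8911 = 3.4483%
VaR = −(μ − z·σ) = −(0.8875 − 2.326 × 3.4483) = −(-7.1332) = 7.1332%

7.13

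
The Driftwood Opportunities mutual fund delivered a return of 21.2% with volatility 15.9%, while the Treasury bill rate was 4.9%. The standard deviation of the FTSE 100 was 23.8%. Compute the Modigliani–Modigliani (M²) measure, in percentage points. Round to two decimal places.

Sharpe = (Rp − Rf) / σp = (21.2% − 4.9%) / 15.9% = 1.0252
M² = Rf + Sharpe × σm = 4.9% + 1.0252 × 23.8% = 29.2998%

29.30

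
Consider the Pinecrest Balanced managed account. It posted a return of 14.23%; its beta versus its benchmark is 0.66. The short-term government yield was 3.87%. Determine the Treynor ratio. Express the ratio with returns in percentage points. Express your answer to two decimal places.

Treynor = (Rp − Rf) / β = (14.23% − 3.87%) / 0.66 = 10.36 / 0.66 = 15.6970

15.70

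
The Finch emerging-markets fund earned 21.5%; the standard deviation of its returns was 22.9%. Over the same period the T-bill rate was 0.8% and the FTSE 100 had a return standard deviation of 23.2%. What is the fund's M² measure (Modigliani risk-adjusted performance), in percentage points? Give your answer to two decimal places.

21.77

Sharpe = (Rp − Rf) / σp = (21.5% − 0.8%) / 22.9% = 0.9039
M² = Rf + Sharpe × σm = 0.8% + 0.9039 × 23.2% = 21.7705%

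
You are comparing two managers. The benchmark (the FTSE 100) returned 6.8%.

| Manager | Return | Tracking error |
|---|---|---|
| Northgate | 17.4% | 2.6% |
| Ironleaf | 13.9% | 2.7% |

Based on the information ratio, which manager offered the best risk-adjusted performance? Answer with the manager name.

Northgate

Northgate: IR = (17.4% − 6.8%) / 2.6% = 4.077
Ironleaf: IR = (13.9% − 6.8%) / 2.7% = 2.630
Highest: Northgate (4.077).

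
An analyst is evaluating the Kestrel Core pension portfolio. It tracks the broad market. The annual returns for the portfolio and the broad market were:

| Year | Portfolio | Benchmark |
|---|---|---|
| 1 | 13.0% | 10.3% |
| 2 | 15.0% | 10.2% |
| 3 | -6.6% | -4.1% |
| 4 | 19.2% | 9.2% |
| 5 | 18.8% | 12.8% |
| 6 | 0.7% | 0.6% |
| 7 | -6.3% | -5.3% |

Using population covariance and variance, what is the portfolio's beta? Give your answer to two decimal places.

r̄p = 7.6857%,  r̄m = 4.8143%
Cov = Σ(rp − r̄p)(rm − r̄m) / 7 = 72.2916
Var(rm) = Σ(rm − r̄m)² / 7 = 48.8041
β = Cov / Var = 72.2916 / 48.8041 = 1.4813

1.48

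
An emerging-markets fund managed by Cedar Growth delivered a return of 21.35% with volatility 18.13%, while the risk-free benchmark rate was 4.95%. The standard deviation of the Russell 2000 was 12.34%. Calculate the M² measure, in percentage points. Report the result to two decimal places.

Sharpe = (Rp − Rf) / σp = (21.35% − 4.95%) / 18.13% = 0.9046
M² = Rf + Sharpe × σm = 4.95% + 0.9046 × 12.34% = 16.1128%

16.11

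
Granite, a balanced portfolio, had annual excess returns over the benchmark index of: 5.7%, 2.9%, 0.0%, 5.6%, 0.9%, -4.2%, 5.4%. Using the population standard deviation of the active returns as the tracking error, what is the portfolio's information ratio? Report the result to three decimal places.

μ = (5.7 + 2.9 + 0 + 5.6 + 0.9 − 4.2 + 5.4) / 7 = 2.3286%
Population std dev = √[81.9143 / 7] = 3.4208%
IR = μ / tracking error = 2.3286 / 3.4208 = 0.6807

0.681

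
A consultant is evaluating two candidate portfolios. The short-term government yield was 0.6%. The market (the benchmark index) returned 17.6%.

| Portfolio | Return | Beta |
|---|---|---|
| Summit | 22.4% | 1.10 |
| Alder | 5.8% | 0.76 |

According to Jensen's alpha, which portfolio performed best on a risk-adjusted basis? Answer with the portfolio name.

Summit: α = 22.4% − [0.6% + 1.10 × (17.6% − 0.6%)] = 3.100
Alder: α = 5.8% − [0.6% + 0.76 × (17.6% − 0.6%)] = -7.720
Highest: Summit (3.100).

Summit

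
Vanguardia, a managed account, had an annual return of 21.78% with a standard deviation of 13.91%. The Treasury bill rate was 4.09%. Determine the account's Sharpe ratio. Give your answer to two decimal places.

Sharpe = (Rp − Rf) / σp = (21.78% − 4.09%) / 13.91% = 17.69% / 13.91% = 1.2717

1.27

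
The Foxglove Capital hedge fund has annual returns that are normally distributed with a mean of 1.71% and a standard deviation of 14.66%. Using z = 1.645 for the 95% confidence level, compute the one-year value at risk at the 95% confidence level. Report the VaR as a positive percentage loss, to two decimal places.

VaR (as % loss) = −(μ − z·σ) = −(1.71% − 1.645 × 14.66%) = −(-22.4057%) = 22.4057%

22.41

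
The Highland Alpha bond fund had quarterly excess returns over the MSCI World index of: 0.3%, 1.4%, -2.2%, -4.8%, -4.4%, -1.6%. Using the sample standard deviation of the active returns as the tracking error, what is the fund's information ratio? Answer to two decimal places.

r̄ = (0.3 + 1.4 − 2.2 − 4.8 − 4.4 − 1.6) / 6 = -11.30 / 6 = -1.8833%
Σ(r − r̄)² = (0.3 − (-1.8833))² + (1.4 − (-1.8833))² + (-2.2 − (-1.8833))² + … = 30.5683
σ = √[30.5683 / 5] = 2.4726%
IR = r̄ / tracking error = -1.8833 / 2.4726 = -0.7617

-0.76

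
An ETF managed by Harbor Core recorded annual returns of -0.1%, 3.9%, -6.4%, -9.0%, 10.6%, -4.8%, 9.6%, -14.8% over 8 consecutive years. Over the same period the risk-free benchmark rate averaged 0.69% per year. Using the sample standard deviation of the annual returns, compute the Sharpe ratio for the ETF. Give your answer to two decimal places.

r̄ = (-0.1 + 3.9 − 6.4 − 9 + 10.6 − 4.8 + 9.6 − 14.8) / 8 = -1.3750%
Sample σ = √[Σ(r − r̄)² / 7] = √[568.6550 / 7] = √81.2364 = 9.0131%
Sharpe = (r̄ − rf) / σ = (-1.3750 − 0.69) / 9.0131 = -2.0650 / 9.0131 = -0.2291

-0.23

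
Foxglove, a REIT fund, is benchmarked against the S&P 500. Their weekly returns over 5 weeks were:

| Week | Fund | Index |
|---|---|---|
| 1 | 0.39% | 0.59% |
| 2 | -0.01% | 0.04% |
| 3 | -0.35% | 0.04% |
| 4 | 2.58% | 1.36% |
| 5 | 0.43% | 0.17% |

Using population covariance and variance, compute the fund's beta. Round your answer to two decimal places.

1.95

r̄p = 0.6080%,  r̄m = 0.4400%
Cov = Σ(rp − r̄p)(rm − r̄m) / 5 = 0.4920
Var(rm) = Σ(rm − r̄m)² / 5 = 0.2524
β = Cov / Var = 0.4920 / 0.2524 = 1.9493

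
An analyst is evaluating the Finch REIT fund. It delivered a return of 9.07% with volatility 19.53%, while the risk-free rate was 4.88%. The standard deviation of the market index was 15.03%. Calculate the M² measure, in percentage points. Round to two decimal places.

Sharpe = (Rp − Rf) / σp = (9.07% − 4.88%) / 19.53% = 0.2145
M² = Rf + Sharpe × σm = 4.88% + 0.2145 × 15.03% = 8.1039%

8.10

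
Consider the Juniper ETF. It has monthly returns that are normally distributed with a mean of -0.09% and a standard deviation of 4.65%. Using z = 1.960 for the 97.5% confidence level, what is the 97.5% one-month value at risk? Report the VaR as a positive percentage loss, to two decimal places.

VaR (as % loss) = −(μ − z·σ) = −(-0.09% − 1.960 × 4.65%) = −(-9.2040%) = 9.2040%

9.20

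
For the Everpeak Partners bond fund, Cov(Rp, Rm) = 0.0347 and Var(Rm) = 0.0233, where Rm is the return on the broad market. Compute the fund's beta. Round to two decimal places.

β = Cov(Rp, Rm) / Var(Rm) = 0.0347 / 0.0233 = 1.4893

1.49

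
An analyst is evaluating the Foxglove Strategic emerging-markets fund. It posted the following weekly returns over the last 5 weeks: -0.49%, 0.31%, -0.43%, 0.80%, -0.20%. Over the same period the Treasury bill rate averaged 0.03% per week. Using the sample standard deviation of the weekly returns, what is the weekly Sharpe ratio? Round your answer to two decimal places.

-0.06

r̄ = (-0.49 + 0.31 − 0.43 + 0.8 − 0.2) / 5 = -0.010 / 5 = -0.0020%
Sample std dev = √[1.2011 / 4] = 0.5480%
Sharpe = (r̄ − rf) / σ = (-0.0020 − 0.03) / 0.5480 = -0.0320 / 0.5480 = -0.0584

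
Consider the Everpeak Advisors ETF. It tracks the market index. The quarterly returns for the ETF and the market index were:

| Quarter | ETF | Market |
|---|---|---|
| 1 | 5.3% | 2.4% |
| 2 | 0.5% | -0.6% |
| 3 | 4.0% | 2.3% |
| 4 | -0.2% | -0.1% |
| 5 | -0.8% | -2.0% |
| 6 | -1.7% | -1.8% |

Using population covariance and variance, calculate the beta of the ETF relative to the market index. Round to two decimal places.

r̄p = 1.1833%,  r̄m = 0.0333%
Cov = Σ(rp − r̄p)(rm − r̄m) / 6 = 4.3439
Var(rm) = Σ(rm − r̄m)² / 6 = 3.1089
β = Cov / Var = 4.3439 / 3.1089 = 1.3972

1.40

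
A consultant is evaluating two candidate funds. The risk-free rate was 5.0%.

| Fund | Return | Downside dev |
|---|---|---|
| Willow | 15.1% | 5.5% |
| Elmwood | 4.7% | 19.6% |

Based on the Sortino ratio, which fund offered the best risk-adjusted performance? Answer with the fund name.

Willow

Willow: Sortino ratio = (15.1% − 5.0%) / 5.5% = 1.836
Elmwood: Sortino ratio = (4.7% − 5.0%) / 19.6% = -0.015
Highest: Willow (1.836).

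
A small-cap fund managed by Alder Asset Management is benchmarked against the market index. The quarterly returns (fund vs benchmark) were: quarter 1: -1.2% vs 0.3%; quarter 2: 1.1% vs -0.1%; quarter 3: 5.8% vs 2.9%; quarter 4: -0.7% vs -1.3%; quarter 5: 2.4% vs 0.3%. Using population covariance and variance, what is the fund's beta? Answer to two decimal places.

1.58

r̄p = 1.4800%,  r̄m = 0.4200%
Cov = Σ(rp − r̄p)(rm − r̄m) / 5 = 2.9744
Var(rm) = Σ(rm − r̄m)² / 5 = 1.8816
β = Cov / Var = 2.9744 / 1.8816 = 1.5808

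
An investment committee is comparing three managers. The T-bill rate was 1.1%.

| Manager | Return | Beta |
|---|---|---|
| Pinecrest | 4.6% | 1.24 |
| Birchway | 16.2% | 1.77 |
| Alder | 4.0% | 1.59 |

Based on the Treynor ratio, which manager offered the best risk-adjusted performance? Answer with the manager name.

Birchway

Pinecrest: Treynor = (4.6% − 1.1%) / 1.24 = 2.823
Birchway: Treynor = (16.2% − 1.1%) / 1.77 = 8.531
Alder: Treynor = (4.0% − 1.1%) / 1.59 = 1.824
Highest: Birchway (8.531).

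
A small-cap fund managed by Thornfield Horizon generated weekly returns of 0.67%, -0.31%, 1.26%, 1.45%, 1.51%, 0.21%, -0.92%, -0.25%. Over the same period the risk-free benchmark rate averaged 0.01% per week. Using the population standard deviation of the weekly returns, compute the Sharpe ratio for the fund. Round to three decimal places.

0.518

r̄ = (0.67 − 0.31 + 1.26 + 1.45 + 1.51 + 0.21 − 0.92 − 0.25) / 8 = 3.620 / 8 = 0.4525%
Σ(r − r̄)² = 5.8302; population σ = √(5.8302/8) = 0.8537%
Sharpe = (r̄ − rf) / σ = (0.4525 − 0.01) / 0.8537 = 0.4425 / 0.8537 = 0.5183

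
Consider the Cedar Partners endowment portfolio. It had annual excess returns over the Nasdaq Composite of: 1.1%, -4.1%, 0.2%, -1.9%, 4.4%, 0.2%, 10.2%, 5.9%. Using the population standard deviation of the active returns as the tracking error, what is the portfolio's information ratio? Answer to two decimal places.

μ = (1.1 − 4.1 + 0.2 − 1.9 + 4.4 + 0.2 + 10.2 + 5.9) / 8 = 2.0000%
Σ(r − μ)² = (1.1 − 2.0000)² + (-4.1 − 2.0000)² + … = 147.9200
population σ = √(147.9200 / 8) = √18.4900 = 4.3000%
IR = μ / tracking error = 2.0000 / 4.3000 = 0.4651

0.47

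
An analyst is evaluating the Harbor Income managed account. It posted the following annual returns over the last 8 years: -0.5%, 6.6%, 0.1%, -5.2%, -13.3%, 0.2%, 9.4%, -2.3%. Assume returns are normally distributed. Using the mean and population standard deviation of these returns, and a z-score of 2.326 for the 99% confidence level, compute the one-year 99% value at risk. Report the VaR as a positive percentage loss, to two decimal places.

15.75

r̄ = (-0.5 + 6.6 + 0.1 − 5.2 − 13.3 + 0.2 + 9.4 − 2.3) / 8 = -5.00 / 8 = -0.6250%
Σ(r − r̄)² = (-0.5 − (-0.6250))² + (6.6 − (-0.6250))² + (0.1 − (-0.6250))² + … = 338.3150
population σ = √(338.3150 / 8) = √42.2894 = 6.5030%
VaR = −(r̄ − z·σ) = −(-0.6250 − 2.326 × 6.5030) = −(-15.7510) = 15.7510%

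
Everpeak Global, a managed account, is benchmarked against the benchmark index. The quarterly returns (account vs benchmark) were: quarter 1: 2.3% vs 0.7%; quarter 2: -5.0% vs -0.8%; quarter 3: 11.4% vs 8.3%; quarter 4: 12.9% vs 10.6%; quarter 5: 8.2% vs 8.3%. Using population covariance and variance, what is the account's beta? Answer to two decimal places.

1.37

r̄p = 5.9600%,  r̄m = 5.4200%
Cov = Σ(rp − r̄p)(rm − r̄m) / 5 = 28.7028
Var(rm) = Σ(rm − r̄m)² / 5 = 20.8776
β = Cov / Var = 28.7028 / 20.8776 = 1.3748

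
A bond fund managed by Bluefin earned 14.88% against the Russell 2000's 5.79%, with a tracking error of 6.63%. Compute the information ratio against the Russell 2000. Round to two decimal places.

IR = (Rp − Rb) / TE = (14.88% − 5.79%) / 6.63% = 9.09% / 6.63% = 1.3710

1.37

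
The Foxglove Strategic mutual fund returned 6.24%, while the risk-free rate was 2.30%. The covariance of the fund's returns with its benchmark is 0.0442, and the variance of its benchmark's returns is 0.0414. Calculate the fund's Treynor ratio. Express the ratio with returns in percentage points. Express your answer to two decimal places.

3.69

β = Cov / Var = 0.0442 / 0.0414 = 1.0676
Treynor = (Rp − Rf) / β = (6.24% − 2.30%) / 1.0676 = 3.94 / 1.0676 = 3.6905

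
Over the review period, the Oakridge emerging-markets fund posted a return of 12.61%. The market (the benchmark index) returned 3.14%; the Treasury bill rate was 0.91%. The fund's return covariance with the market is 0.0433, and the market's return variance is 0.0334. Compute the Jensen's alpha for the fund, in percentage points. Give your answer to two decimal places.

8.81

β = Cov / Var = 0.0433 / 0.0334 = 1.2964
E[R] = Rf + β(Rm − Rf) = 0.91% + 1.2964 × (3.14% − 0.91%) = 3.8010%
α = Rp − E[R] = 12.61% − 3.8010% = 8.8090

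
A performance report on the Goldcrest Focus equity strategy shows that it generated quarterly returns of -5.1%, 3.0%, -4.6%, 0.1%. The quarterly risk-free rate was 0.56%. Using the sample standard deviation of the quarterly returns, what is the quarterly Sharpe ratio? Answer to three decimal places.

-0.569

Mean return r̄ = -6.60 / 4 = -1.6500%
Sample std dev = √[45.2900 / 3] = 3.8854%
Sharpe = (r̄ − rf) / σ = (-1.6500 − 0.56) / 3.8854 = -2.2100 / 3.8854 = -0.5688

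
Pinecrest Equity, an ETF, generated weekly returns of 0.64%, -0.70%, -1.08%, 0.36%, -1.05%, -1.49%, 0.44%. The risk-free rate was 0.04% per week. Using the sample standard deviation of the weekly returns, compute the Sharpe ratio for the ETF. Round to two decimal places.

-0.52

r̄ = (0.64 − 0.7 − 1.08 + 0.36 − 1.05 − 1.49 + 0.44) / 7 = -0.4114%
Σ(r − r̄)² = (0.64 − (-0.4114))² + (-0.7 − (-0.4114))² + (-1.08 − (-0.4114))² + … = 4.5269
σ = √[4.5269 / 6] = 0.8686%
Sharpe = (r̄ − rf) / σ = (-0.4114 − 0.04) / 0.8686 = -0.4514 / 0.8686 = -0.5197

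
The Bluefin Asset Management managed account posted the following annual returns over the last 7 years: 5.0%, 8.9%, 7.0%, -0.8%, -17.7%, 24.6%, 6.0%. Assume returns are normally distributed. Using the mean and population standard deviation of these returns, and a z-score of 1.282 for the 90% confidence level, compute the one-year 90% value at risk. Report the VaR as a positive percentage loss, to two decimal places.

10.24

r̄ = (5 + 8.9 + 7 − 0.8 − 17.7 + 24.6 + 6) / 7 = 33.00 / 7 = 4.7143%
Σ(r − r̄)² = (5 − 4.7143)² + (8.9 − 4.7143)² + (7 − 4.7143)² + … = 952.7286
population σ = √(952.7286 / 7) = √136.1041 = 11.6664%
VaR = −(r̄ − z·σ) = −(4.7143 − 1.282 × 11.6664) = −(-10.2420) = 10.2420%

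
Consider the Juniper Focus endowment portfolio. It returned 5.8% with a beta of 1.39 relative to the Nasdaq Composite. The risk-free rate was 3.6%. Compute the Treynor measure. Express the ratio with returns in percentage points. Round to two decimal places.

Treynor = (Rp − Rf) / β = (5.8% − 3.6%) / 1.39 = 2.20 / 1.39 = 1.5827

1.58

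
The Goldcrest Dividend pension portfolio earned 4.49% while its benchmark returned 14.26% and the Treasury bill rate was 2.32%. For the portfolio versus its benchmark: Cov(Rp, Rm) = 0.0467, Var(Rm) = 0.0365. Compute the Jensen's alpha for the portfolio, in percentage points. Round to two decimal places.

-13.11

β = Cov / Var = 0.0467 / 0.0365 = 1.2795
E[R] = Rf + β(Rm − Rf) = 2.32% + 1.2795 × (14.26% − 2.32%) = 17.5972%
α = Rp − E[R] = 4.49% − 17.5972% = -13.1072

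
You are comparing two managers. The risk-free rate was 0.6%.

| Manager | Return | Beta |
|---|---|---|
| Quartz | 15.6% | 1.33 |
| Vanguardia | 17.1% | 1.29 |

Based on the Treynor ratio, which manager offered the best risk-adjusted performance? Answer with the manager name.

Quartz: Treynor = (15.6% − 0.6%) / 1.33 = 11.278
Vanguardia: Treynor = (17.1% − 0.6%) / 1.29 = 12.791
Highest: Vanguardia (12.791).

Vanguardia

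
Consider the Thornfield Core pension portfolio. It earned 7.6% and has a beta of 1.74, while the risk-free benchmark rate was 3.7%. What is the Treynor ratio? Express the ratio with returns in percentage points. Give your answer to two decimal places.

2.24

Treynor = (Rp − Rf) / β = (7.6% − 3.7%) / 1.74 = 3.90 / 1.74 = 2.2414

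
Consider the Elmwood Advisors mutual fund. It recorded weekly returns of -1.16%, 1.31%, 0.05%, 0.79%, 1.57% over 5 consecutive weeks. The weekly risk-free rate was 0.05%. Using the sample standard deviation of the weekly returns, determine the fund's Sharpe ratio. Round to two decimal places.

r̄ = (-1.16 + 1.31 + 0.05 + 0.79 + 1.57) / 5 = 2.560 / 5 = 0.5120%
Sample σ = √[Σ(r − r̄)² / 4] = √[4.8425 / 4] = √1.2106 = 1.1003%
Sharpe = (r̄ − rf) / σ = (0.5120 − 0.05) / 1.1003 = 0.4620 / 1.1003 = 0.4199

0.42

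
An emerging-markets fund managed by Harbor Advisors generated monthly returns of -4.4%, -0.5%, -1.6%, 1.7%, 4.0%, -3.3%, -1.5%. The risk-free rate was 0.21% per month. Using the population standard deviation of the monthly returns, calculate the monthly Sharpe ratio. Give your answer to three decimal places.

-0.379

r̄ = (-4.4 − 0.5 − 1.6 + 1.7 + 4 − 3.3 − 1.5) / 7 = -0.8000%
Σ(r − r̄)² = (-4.4 − (-0.8000))² + (-0.5 − (-0.8000))² + … = 49.7200
population σ = √(49.7200 / 7) = √7.1029 = 2.6651%
Sharpe = (r̄ − rf) / σ = (-0.8000 − 0.21) / 2.6651 = -1.0100 / 2.6651 = -0.3790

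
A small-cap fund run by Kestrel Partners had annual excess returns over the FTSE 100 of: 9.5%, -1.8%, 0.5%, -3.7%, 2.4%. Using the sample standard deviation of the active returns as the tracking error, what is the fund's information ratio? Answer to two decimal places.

0.27

Mean return r̄ = 6.90 / 5 = 1.3800%
Sample σ = √[Σ(r − r̄)² / 4] = √[103.6680 / 4] = √25.9170 = 5.0909%
IR = r̄ / tracking error = 1.3800 / 5.0909 = 0.2711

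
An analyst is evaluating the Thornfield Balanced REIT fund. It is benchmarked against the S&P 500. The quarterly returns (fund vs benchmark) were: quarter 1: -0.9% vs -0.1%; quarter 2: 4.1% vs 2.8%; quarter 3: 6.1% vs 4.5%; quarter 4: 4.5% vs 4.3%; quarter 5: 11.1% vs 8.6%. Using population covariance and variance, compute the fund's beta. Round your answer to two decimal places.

r̄p = 4.9800%,  r̄m = 4.0200%
Cov = Σ(rp − r̄p)(rm − r̄m) / 5 = 10.7464
Var(rm) = Σ(rm − r̄m)² / 5 = 7.9496
β = Cov / Var = 10.7464 / 7.9496 = 1.3518

1.35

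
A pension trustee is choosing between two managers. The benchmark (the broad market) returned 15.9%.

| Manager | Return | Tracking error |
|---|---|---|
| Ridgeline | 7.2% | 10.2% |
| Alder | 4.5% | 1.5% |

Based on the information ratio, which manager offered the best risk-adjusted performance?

Ridgeline

Ridgeline: IR = (7.2% − 15.9%) / 10.2% = -0.853
Alder: IR = (4.5% − 15.9%) / 1.5% = -7.600
Highest: Ridgeline (-0.853).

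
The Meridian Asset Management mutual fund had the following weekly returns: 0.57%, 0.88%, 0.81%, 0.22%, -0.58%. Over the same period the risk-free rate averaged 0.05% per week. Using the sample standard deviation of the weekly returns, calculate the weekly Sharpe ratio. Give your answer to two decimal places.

μ = (0.57 + 0.88 + 0.81 + 0.22 − 0.58) / 5 = 1.900 / 5 = 0.3800%
Σ(r − μ)² = (0.57 − 0.3800)² + (0.88 − 0.3800)² + … = 1.4182
sample σ = √(1.4182 / 4) = √0.3546 = 0.5955%
Sharpe = (μ − rf) / σ = (0.3800 − 0.05) / 0.5955 = 0.3300 / 0.5955 = 0.5542

0.55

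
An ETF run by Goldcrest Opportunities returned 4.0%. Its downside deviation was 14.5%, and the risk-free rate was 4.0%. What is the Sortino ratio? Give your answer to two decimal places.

Sortino = (Rp − Rf) / σd = (4.0% − 4.0%) / 14.5% = 0.00% / 14.5% = 0.0000

0.00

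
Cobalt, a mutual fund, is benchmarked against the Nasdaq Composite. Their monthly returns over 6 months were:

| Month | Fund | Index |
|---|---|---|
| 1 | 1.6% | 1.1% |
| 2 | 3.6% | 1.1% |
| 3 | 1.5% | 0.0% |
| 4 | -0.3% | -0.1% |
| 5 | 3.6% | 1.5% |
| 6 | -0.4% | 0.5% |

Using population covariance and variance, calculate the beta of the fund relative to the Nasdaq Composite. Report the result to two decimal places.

r̄p = 1.6000%,  r̄m = 0.6833%
Cov = Σ(rp − r̄p)(rm − r̄m) / 6 = 0.7317
Var(rm) = Σ(rm − r̄m)² / 6 = 0.3547
β = Cov / Var = 0.7317 / 0.3547 = 2.0629

2.06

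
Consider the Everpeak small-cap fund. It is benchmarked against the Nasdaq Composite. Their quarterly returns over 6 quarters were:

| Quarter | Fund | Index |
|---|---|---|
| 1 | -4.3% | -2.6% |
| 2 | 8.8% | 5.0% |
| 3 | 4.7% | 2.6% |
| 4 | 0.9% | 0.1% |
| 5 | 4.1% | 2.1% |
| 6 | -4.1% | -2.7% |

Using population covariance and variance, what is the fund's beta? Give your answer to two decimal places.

1.70

r̄p = 1.6833%,  r̄m = 0.7500%
Cov = Σ(rp − r̄p)(rm − r̄m) / 6 = 13.2658
Var(rm) = Σ(rm − r̄m)² / 6 = 7.8092
β = Cov / Var = 13.2658 / 7.8092 = 1.6987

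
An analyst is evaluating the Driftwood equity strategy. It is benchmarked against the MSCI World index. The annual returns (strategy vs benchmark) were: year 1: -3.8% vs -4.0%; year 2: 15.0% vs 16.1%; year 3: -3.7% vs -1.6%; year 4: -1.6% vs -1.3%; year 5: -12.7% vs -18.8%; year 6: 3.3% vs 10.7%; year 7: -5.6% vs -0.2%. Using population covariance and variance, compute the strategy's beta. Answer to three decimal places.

r̄p = -1.3000%,  r̄m = 0.1286%
Cov = Σ(rp − r̄p)(rm − r̄m) / 7 = 77.2943
Var(rm) = Σ(rm − r̄m)² / 7 = 106.7592
β = Cov / Var = 77.2943 / 106.7592 = 0.7240

0.724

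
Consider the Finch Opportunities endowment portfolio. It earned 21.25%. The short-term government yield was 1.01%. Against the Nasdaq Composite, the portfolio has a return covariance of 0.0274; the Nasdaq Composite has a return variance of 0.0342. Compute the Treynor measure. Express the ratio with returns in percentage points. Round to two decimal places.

25.26

β = Cov / Var = 0.0274 / 0.0342 = 0.8012
Treynor = (Rp − Rf) / β = (21.25% − 1.01%) / 0.8012 = 20.24 / 0.8012 = 25.2621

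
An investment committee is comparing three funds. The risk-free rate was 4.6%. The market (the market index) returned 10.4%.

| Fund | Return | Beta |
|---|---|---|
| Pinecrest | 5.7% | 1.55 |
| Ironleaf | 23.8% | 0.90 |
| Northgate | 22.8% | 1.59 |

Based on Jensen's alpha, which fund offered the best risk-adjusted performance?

Pinecrest: α = 5.7% − [4.6% + 1.55 × (10.4% − 4.6%)] = -7.890
Ironleaf: α = 23.8% − [4.6% + 0.90 × (10.4% − 4.6%)] = 13.980
Northgate: α = 22.8% − [4.6% + 1.59 × (10.4% − 4.6%)] = 8.978
Highest: Ironleaf (13.980).

Ironleaf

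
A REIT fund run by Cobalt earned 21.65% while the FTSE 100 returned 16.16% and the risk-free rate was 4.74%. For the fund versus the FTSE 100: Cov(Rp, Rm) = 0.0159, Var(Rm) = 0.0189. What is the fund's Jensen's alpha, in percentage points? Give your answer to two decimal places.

β = Cov / Var = 0.0159 / 0.0189 = 0.8413
E[R] = Rf + β(Rm − Rf) = 4.74% + 0.8413 × (16.16% − 4.74%) = 14.3476%
α = Rp − E[R] = 21.65% − 14.3476% = 7.3024

7.30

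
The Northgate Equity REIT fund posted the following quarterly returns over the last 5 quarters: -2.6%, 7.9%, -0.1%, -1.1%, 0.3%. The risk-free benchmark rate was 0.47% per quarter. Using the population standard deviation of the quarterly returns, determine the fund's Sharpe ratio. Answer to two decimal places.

0.11

Mean return r̄ = 4.40 / 5 = 0.8800%
Σ(r − r̄)² = (-2.6 − 0.8800)² + (7.9 − 0.8800)² + (-0.1 − 0.8800)² + … = 66.6080
σ = √[66.6080 / 5] = 3.6499%
Sharpe = (r̄ − rf) / σ = (0.8800 − 0.47) / 3.6499 = 0.4100 / 3.6499 = 0.1123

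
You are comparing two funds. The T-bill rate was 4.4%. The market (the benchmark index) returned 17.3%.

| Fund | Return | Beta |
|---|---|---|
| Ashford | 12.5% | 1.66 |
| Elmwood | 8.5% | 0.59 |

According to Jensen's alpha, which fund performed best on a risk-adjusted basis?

Elmwood

Ashford: α = 12.5% − [4.4% + 1.66 × (17.3% − 4.4%)] = -13.314
Elmwood: α = 8.5% − [4.4% + 0.59 × (17.3% − 4.4%)] = -3.511
Highest: Elmwood (-3.511).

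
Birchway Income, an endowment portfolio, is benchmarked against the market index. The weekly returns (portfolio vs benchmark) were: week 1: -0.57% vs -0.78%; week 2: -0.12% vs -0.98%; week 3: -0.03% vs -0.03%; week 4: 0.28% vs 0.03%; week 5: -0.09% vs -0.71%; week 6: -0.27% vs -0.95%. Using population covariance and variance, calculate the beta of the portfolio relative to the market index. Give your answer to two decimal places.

r̄p = -0.1333%,  r̄m = -0.5700%
Cov = Σ(rp − r̄p)(rm − r̄m) / 6 = 0.0727
Var(rm) = Σ(rm − r̄m)² / 6 = 0.1713
β = Cov / Var = 0.0727 / 0.1713 = 0.4244

0.42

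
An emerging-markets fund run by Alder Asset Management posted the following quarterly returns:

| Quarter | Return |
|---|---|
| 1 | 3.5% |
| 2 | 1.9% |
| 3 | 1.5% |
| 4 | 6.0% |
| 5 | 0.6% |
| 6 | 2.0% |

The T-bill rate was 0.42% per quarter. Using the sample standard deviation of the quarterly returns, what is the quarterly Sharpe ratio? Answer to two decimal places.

1.13

μ = (3.5 + 1.9 + 1.5 + 6 + 0.6 + 2) / 6 = 15.50 / 6 = 2.5833%
Σ(r − μ)² = (3.5 − 2.5833)² + (1.9 − 2.5833)² + (1.5 − 2.5833)² + … = 18.4283
sample σ = √(18.4283 / 5) = √3.6857 = 1.9198%
Sharpe = (μ − rf) / σ = (2.5833 − 0.42) / 1.9198 = 2.1633 / 1.9198 = 1.1268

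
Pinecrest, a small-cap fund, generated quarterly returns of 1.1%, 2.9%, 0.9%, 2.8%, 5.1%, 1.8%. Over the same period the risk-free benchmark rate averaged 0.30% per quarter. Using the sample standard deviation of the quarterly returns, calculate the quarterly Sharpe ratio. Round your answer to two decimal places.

Mean return μ = 14.60 / 6 = 2.4333%
Sample std dev = √[11.9933 / 5] = 1.5488%
Sharpe = (μ − rf) / σ = (2.4333 − 0.3) / 1.5488 = 2.1333 / 1.5488 = 1.3774

1.38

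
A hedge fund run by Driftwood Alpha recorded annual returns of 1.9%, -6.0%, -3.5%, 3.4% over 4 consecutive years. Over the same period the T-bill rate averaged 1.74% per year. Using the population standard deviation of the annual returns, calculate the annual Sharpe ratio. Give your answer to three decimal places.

r̄ = (1.9 − 6 − 3.5 + 3.4) / 4 = -1.0500%
Σ(r − r̄)² = (1.9 − (-1.0500))² + (-6 − (-1.0500))² + … = 59.0100
σ = √[59.0100 / 4] = 3.8409%
Sharpe = (r̄ − rf) / σ = (-1.0500 − 1.74) / 3.8409 = -2.7900 / 3.8409 = -0.7264

-0.726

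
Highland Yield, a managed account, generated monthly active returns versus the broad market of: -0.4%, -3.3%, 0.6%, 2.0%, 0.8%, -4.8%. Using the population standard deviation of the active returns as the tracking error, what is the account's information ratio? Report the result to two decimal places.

r̄ = (-0.4 − 3.3 + 0.6 + 2 + 0.8 − 4.8) / 6 = -0.8500%
Population std dev = √[34.7550 / 6] = 2.4068%
IR = r̄ / tracking error = -0.8500 / 2.4068 = -0.3532

-0.35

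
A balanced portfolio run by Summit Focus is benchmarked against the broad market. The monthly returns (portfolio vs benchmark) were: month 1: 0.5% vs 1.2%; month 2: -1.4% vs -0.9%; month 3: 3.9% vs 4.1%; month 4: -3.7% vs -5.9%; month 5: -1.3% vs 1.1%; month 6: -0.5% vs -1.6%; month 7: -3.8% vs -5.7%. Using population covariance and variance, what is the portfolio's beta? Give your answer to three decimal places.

r̄p = -0.9000%,  r̄m = -1.1000%
Cov = Σ(rp − r̄p)(rm − r̄m) / 7 = 7.6829
Var(rm) = Σ(rm − r̄m)² / 7 = 11.6657
β = Cov / Var = 7.6829 / 11.6657 = 0.6586

0.659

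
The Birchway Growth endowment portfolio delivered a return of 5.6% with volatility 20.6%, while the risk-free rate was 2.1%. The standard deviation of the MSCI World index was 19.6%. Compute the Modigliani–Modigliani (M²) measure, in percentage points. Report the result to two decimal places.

5.43

Sharpe = (Rp − Rf) / σp = (5.6% − 2.1%) / 20.6% = 0.1699
M² = Rf + Sharpe × σm = 2.1% + 0.1699 × 19.6% = 5.4300%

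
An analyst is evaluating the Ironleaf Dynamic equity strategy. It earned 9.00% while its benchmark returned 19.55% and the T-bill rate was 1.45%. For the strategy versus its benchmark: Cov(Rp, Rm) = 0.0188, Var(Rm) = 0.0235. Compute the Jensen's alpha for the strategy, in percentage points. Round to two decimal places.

-6.93

β = Cov / Var = 0.0188 / 0.0235 = 0.8000
E[R] = Rf + β(Rm − Rf) = 1.45% + 0.8000 × (19.55% − 1.45%) = 15.9300%
α = Rp − E[R] = 9.00% − 15.9300% = -6.9300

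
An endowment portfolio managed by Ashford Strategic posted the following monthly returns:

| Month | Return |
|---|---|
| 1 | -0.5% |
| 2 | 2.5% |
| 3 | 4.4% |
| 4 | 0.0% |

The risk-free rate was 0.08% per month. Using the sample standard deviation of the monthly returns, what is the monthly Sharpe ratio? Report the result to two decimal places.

0.67

μ = (-0.5 + 2.5 + 4.4 + 0) / 4 = 6.40 / 4 = 1.6000%
Sample σ = √[Σ(r − μ)² / 3] = √[15.6200 / 3] = √5.2067 = 2.2818%
Sharpe = (μ − rf) / σ = (1.6000 − 0.08) / 2.2818 = 1.5200 / 2.2818 = 0.6661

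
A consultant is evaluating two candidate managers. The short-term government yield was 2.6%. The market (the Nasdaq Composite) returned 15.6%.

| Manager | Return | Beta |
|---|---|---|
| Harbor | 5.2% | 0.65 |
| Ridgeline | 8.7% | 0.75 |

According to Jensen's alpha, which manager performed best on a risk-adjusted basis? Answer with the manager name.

Ridgeline

Harbor: α = 5.2% − [2.6% + 0.65 × (15.6% − 2.6%)] = -5.850
Ridgeline: α = 8.7% − [2.6% + 0.75 × (15.6% − 2.6%)] = -3.650
Highest: Ridgeline (-3.650).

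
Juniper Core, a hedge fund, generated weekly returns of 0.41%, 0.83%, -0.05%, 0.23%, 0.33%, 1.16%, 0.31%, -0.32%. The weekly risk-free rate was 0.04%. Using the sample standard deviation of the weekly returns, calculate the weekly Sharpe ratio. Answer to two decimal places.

μ = (0.41 + 0.83 − 0.05 + 0.23 + 0.33 + 1.16 + 0.31 − 0.32) / 8 = 2.900 / 8 = 0.3625%
Sample σ = √[Σ(r − μ)² / 7] = √[1.5142 / 7] = √0.2163 = 0.4651%
Sharpe = (μ − rf) / σ = (0.3625 − 0.04) / 0.4651 = 0.3225 / 0.4651 = 0.6934

0.69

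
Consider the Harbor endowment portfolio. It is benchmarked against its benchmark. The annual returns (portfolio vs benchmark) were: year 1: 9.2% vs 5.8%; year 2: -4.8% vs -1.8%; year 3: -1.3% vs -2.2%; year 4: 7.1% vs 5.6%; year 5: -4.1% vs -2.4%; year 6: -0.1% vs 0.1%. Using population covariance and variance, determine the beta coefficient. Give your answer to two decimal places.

r̄p = 1.0000%,  r̄m = 0.8500%
Cov = Σ(rp − r̄p)(rm − r̄m) / 6 = 18.2250
Var(rm) = Σ(rm − r̄m)² / 6 = 12.4192
β = Cov / Var = 18.2250 / 12.4192 = 1.4675

1.47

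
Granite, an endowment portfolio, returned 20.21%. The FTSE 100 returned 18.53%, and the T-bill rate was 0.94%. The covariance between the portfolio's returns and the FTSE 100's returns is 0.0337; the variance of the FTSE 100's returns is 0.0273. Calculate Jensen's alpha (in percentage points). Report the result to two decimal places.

-2.44

β = Cov / Var = 0.0337 / 0.0273 = 1.2344
E[R] = Rf + β(Rm − Rf) = 0.94% + 1.2344 × (18.53% − 0.94%) = 22.6531%
α = Rp − E[R] = 20.21% − 22.6531% = -2.4431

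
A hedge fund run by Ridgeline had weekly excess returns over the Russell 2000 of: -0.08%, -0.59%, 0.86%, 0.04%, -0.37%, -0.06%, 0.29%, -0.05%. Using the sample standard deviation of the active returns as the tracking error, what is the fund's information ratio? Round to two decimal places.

0.01

Mean return μ = 0.040 / 8 = 0.0050%
Σ(r − μ)² = (-0.08 − 0.0050)² + (-0.59 − 0.0050)² + (0.86 − 0.0050)² + … = 1.3226
σ = √[1.3226 / 7] = 0.4347%
IR = μ / tracking error = 0.0050 / 0.4347 = 0.0115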